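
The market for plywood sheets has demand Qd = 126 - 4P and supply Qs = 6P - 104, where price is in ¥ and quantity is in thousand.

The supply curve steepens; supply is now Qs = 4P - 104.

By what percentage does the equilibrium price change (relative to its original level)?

Before the shock: 126 - 4P = 6P - 104 ⇒ 230 = 10P ⇒ P = 23, Q = 34.
After the shift, demand is Qd = 126 - 4P and supply is Qs = 4P - 104.
New equilibrium: 126 - 4P = 4P - 104 ⇒ 230 = 8P ⇒ P = 28.75, Q = 11.
%ΔP = (28.75 − 23) / 23 × 100 = +25%.

+25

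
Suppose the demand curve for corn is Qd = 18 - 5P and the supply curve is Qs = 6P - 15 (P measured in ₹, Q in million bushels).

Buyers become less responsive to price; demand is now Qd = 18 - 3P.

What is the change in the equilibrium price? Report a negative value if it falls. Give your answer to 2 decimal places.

Initially, 18 - 5P = 6P - 15, so 33 = 11P and P = 3, Q = 3.
After the shift, demand is Qd = 18 - 3P and supply is Qs = 6P - 15.
New equilibrium: 18 - 3P = 6P - 15 ⇒ 33 = 9P ⇒ P = 11/3 ≈ 3.6667, Q = 7.
ΔP = 3.6667 − 3 = +0.67.

+0.67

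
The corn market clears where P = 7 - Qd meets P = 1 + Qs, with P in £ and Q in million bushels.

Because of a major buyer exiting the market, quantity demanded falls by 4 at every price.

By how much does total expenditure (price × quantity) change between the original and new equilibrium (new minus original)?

Solve the original market: 7 - P = P - 1, hence P = 4 and Q = 3.
After the shift, demand is Qd = 3 - P and supply is Qs = P - 1.
New equilibrium: 3 - P = P - 1 ⇒ 4 = 2P ⇒ P = 2, Q = 1.
Expenditure moves from 4×3 = 12 to 2×1 = 2; change = -10.

-10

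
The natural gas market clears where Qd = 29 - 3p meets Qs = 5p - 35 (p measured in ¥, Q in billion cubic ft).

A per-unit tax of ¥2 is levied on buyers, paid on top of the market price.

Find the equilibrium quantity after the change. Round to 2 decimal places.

Before the shock: 29 - 3p = 5p - 35 ⇒ 64 = 8p ⇒ p = 8, Q = 5.
Since buyers pay the price plus the tax, the effective demand curve becomes Qd = 23 - 3p.
Equate the new curves: 23 - 3p = 5p - 35, giving 58 = 8p, p = 7.25, Q = 1.25.

1.25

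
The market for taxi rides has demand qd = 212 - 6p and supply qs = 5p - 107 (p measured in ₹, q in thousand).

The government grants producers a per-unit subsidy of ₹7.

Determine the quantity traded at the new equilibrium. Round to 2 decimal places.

Solve the original market: 212 - 6p = 5p - 107, hence p = 29 and q = 38.
Since sellers receive the price plus the subsidy, the effective supply curve becomes qs = 5p - 72.
Equate the new curves: 212 - 6p = 5p - 72, giving 284 = 11p, p = 284/11 ≈ 25.8182, q = 628/11 ≈ 57.0909.

57.09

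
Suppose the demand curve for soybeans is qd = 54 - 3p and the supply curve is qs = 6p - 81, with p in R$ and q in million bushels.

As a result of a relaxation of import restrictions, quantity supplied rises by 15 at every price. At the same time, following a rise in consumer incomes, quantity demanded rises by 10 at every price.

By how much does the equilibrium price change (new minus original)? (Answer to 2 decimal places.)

Original equilibrium: 54 - 3p = 6p - 81 gives 135 = 9p, so p = 15 and q = 9.
The new curves are qd = 64 - 3p (demand) and qs = 6p - 66 (supply).
Clearing the new market: 64 - 3p = 6p - 66, so p = 130/9 ≈ 14.4444 and q = 62/3 ≈ 20.6667.
Δp = 14.4444 − 15 = -0.56.

-0.56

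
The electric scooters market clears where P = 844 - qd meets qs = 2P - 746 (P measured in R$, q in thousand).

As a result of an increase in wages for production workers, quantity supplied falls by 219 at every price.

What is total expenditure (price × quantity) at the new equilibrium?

Before the shock: 844 - P = 2P - 746 ⇒ 1590 = 3P ⇒ P = 530, q = 314.
The shock moves the curves to qd = 844 - P and qs = 2P - 965.
Equate the new curves: 844 - P = 2P - 965, giving 1809 = 3P, P = 603, q = 241.
New expenditure = 603 × 241 = 145323.

145323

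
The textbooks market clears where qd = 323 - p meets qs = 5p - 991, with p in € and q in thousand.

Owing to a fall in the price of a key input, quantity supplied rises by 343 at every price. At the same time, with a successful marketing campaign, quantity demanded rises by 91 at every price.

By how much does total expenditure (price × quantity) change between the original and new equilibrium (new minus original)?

Before the shock: 323 - p = 5p - 991 ⇒ 1314 = 6p ⇒ p = 219, q = 104.
The shock moves the curves to qd = 414 - p and qs = 5p - 648.
Equate the new curves: 414 - p = 5p - 648, giving 1062 = 6p, p = 177, q = 237.
Expenditure moves from 219×104 = 22776 to 177×237 = 41949; change = +19173.

+19173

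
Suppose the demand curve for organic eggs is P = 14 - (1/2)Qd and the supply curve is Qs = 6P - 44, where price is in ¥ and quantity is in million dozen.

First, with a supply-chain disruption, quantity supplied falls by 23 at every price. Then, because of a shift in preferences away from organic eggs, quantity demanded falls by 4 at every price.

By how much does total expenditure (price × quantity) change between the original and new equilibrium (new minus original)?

Solve the original market: 28 - 2P = 6P - 44, hence P = 9 and Q = 10.
After the shift, demand is Qd = 24 - 2P and supply is Qs = 6P - 67.
Setting them equal: 24 - 2P = 6P - 67 → 91 = 8P, so P = 11.375 and Q = 1.25.
Expenditure moves from 9×10 = 90 to 11.375×1.25 = 14.21875; change = -75.78125.

-75.78125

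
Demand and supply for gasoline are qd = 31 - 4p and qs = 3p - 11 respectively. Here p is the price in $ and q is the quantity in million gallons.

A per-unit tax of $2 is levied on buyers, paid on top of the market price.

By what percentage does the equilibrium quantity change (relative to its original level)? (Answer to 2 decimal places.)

-48.98

Initially, 31 - 4p = 3p - 11, so 42 = 7p and p = 6, q = 7.
Since buyers pay the price plus the tax, the effective demand curve becomes qd = 23 - 4p.
New equilibrium: 23 - 4p = 3p - 11 ⇒ 34 = 7p ⇒ p = 34/7 ≈ 4.8571, q = 25/7 ≈ 3.5714.
%Δq = (3.5714 − 7) / 7 × 100 = -48.98%.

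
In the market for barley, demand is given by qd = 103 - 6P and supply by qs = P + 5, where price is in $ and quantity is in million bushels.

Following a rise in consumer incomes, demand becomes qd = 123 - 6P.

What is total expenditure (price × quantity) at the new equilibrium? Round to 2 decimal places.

368.45

Solve the original market: 103 - 6P = P + 5, hence P = 14 and q = 19.
With the change applied: demand qd = 123 - 6P, supply qs = P + 5.
New equilibrium: 123 - 6P = P + 5 ⇒ 118 = 7P ⇒ P = 118/7 ≈ 16.8571, q = 153/7 ≈ 21.8571.
New expenditure = 16.8571 × 21.8571 = 368.45.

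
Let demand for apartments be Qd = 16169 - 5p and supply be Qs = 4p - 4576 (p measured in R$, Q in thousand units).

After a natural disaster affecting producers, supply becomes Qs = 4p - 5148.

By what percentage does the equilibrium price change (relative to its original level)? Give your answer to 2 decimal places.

Before the shock: 16169 - 5p = 4p - 4576 ⇒ 20745 = 9p ⇒ p = 2305, Q = 4644.
With the change applied: demand Qd = 16169 - 5p, supply Qs = 4p - 5148.
Clearing the new market: 16169 - 5p = 4p - 5148, so p = 21317/9 ≈ 2368.5556 and Q = 38936/9 ≈ 4326.2222.
%Δp = (2368.5556 − 2305) / 2305 × 100 = +2.76%.

+2.76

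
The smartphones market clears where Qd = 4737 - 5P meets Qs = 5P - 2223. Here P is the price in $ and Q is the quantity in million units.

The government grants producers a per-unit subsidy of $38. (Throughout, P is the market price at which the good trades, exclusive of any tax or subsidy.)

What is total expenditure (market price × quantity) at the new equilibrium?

915304

Before the shock: 4737 - 5P = 5P - 2223 ⇒ 6960 = 10P ⇒ P = 696, Q = 1257.
Since sellers receive the price plus the subsidy, the effective supply curve becomes Qs = 5P - 2033.
New equilibrium: 4737 - 5P = 5P - 2033 ⇒ 6770 = 10P ⇒ P = 677, Q = 1352.
New expenditure = 677 × 1352 = 915304.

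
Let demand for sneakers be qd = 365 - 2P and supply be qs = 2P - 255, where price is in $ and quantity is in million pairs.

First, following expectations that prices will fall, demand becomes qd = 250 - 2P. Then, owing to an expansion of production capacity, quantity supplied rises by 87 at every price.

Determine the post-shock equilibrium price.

104.5

Solve the original market: 365 - 2P = 2P - 255, hence P = 155 and q = 55.
With the change applied: demand qd = 250 - 2P, supply qs = 2P - 168.
New equilibrium: 250 - 2P = 2P - 168 ⇒ 418 = 4P ⇒ P = 104.5, q = 41.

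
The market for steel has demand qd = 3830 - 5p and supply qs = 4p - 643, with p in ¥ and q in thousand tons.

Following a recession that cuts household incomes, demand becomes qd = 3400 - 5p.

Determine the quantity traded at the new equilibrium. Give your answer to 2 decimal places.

Solve the original market: 3830 - 5p = 4p - 643, hence p = 497 and q = 1345.
The new curves are qd = 3400 - 5p (demand) and qs = 4p - 643 (supply).
Setting them equal: 3400 - 5p = 4p - 643 → 4043 = 9p, so p = 4043/9 ≈ 449.2222 and q = 10385/9 ≈ 1153.8889.

1153.89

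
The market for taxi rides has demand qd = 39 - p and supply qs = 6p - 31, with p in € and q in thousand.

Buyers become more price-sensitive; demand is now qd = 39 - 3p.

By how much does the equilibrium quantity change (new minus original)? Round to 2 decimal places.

Original equilibrium: 39 - p = 6p - 31 gives 70 = 7p, so p = 10 and q = 29.
The new curves are qd = 39 - 3p (demand) and qs = 6p - 31 (supply).
Setting them equal: 39 - 3p = 6p - 31 → 70 = 9p, so p = 70/9 ≈ 7.7778 and q = 47/3 ≈ 15.6667.
Δq = 15.6667 − 29 = -13.33.

-13.33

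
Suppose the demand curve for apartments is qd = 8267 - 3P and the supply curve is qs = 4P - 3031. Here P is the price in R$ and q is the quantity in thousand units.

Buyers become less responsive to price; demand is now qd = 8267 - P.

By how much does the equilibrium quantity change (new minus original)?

Original equilibrium: 8267 - 3P = 4P - 3031 gives 11298 = 7P, so P = 1614 and q = 3425.
The new curves are qd = 8267 - P (demand) and qs = 4P - 3031 (supply).
Setting them equal: 8267 - P = 4P - 3031 → 11298 = 5P, so P = 2259.6 and q = 6007.4.
Δq = 6007.4 − 3425 = +2582.4.

+2582.4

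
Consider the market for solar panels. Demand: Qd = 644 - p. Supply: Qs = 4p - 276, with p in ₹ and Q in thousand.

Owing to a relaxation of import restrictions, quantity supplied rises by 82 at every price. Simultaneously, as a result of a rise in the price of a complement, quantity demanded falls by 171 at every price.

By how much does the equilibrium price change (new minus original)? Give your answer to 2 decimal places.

Before the shock: 644 - p = 4p - 276 ⇒ 920 = 5p ⇒ p = 184, Q = 460.
The shock moves the curves to Qd = 473 - p and Qs = 4p - 194.
Clearing the new market: 473 - p = 4p - 194, so p = 133.4 and Q = 339.6.
Δp = 133.4 − 184 = -50.60.

-50.60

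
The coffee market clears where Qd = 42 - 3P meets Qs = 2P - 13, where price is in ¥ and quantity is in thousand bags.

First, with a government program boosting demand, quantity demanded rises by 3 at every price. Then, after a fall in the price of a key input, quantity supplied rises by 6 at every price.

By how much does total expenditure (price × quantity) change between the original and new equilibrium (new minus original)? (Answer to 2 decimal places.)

+44.52

Initially, 42 - 3P = 2P - 13, so 55 = 5P and P = 11, Q = 9.
With the change applied: demand Qd = 45 - 3P, supply Qs = 2P - 7.
New equilibrium: 45 - 3P = 2P - 7 ⇒ 52 = 5P ⇒ P = 10.4, Q = 13.8.
Expenditure moves from 11×9 = 99 to 10.4×13.8 = 143.52; change = +44.52.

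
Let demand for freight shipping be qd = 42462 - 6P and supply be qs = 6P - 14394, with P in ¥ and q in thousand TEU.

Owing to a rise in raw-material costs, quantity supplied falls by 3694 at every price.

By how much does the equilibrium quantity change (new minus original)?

-1847

Initially, 42462 - 6P = 6P - 14394, so 56856 = 12P and P = 4738, q = 14034.
The shock moves the curves to qd = 42462 - 6P and qs = 6P - 18088.
Equate the new curves: 42462 - 6P = 6P - 18088, giving 60550 = 12P, P = 30275/6 ≈ 5045.8333, q = 12187.
Δq = 12187 − 14034 = -1847.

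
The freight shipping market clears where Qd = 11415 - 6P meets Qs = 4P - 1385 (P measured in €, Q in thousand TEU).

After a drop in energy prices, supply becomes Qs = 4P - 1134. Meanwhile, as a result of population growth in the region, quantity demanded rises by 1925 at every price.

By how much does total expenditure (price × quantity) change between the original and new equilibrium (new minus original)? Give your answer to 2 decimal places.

+1957715.44

Original equilibrium: 11415 - 6P = 4P - 1385 gives 12800 = 10P, so P = 1280 and Q = 3735.
The new curves are Qd = 13340 - 6P (demand) and Qs = 4P - 1134 (supply).
New equilibrium: 13340 - 6P = 4P - 1134 ⇒ 14474 = 10P ⇒ P = 1447.4, Q = 4655.6.
Expenditure moves from 1280×3735 = 4780800 to 1447.4×4655.6 = 6738515.44; change = +1957715.44.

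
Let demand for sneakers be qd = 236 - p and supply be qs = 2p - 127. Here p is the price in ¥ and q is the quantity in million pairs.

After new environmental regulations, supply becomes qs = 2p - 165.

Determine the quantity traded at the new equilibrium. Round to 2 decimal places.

102.33

Solve the original market: 236 - p = 2p - 127, hence p = 121 and q = 115.
With the change applied: demand qd = 236 - p, supply qs = 2p - 165.
New equilibrium: 236 - p = 2p - 165 ⇒ 401 = 3p ⇒ p = 401/3 ≈ 133.6667, q = 307/3 ≈ 102.3333.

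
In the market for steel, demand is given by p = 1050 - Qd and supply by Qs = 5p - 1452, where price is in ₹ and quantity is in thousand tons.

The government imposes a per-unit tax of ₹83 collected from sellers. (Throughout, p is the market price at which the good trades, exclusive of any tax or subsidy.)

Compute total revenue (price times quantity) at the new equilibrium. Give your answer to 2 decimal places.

Before the shock: 1050 - p = 5p - 1452 ⇒ 2502 = 6p ⇒ p = 417, Q = 633.
Since sellers keep the price net of the tax, the effective supply curve becomes Qs = 5p - 1867.
Setting them equal: 1050 - p = 5p - 1867 → 2917 = 6p, so p = 2917/6 ≈ 486.1667 and Q = 3383/6 ≈ 563.8333.
New expenditure = 486.1667 × 563.8333 = 274116.97.

274116.97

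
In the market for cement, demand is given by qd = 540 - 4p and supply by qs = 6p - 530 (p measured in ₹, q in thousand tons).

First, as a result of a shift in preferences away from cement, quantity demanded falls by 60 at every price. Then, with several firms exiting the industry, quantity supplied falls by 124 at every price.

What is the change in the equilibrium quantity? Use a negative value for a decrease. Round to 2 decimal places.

Solve the original market: 540 - 4p = 6p - 530, hence p = 107 and q = 112.
After the shift, demand is qd = 480 - 4p and supply is qs = 6p - 654.
Setting them equal: 480 - 4p = 6p - 654 → 1134 = 10p, so p = 113.4 and q = 26.4.
Δq = 26.4 − 112 = -85.60.

-85.60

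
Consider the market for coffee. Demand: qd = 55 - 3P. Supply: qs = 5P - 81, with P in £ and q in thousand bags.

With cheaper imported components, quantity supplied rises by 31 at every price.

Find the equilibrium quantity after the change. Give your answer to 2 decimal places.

Before the shock: 55 - 3P = 5P - 81 ⇒ 136 = 8P ⇒ P = 17, q = 4.
The new curves are qd = 55 - 3P (demand) and qs = 5P - 50 (supply).
Setting them equal: 55 - 3P = 5P - 50 → 105 = 8P, so P = 13.125 and q = 15.625.

15.63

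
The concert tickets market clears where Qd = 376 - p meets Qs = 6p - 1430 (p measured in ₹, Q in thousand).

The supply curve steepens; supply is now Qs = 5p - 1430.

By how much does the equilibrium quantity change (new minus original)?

-43

Initially, 376 - p = 6p - 1430, so 1806 = 7p and p = 258, Q = 118.
With the change applied: demand Qd = 376 - p, supply Qs = 5p - 1430.
Setting them equal: 376 - p = 5p - 1430 → 1806 = 6p, so p = 301 and Q = 75.
ΔQ = 75 − 118 = -43.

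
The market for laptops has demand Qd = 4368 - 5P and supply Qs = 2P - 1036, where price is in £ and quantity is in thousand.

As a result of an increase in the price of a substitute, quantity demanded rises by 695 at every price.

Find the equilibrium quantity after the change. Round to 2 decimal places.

Before the shock: 4368 - 5P = 2P - 1036 ⇒ 5404 = 7P ⇒ P = 772, Q = 508.
With the change applied: demand Qd = 5063 - 5P, supply Qs = 2P - 1036.
Setting them equal: 5063 - 5P = 2P - 1036 → 6099 = 7P, so P = 6099/7 ≈ 871.2857 and Q = 4946/7 ≈ 706.5714.

706.57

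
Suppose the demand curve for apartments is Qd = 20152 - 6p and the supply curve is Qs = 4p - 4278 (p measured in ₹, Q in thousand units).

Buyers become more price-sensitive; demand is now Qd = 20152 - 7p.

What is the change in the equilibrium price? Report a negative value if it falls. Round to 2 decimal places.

-222.09

Initially, 20152 - 6p = 4p - 4278, so 24430 = 10p and p = 2443, Q = 5494.
With the change applied: demand Qd = 20152 - 7p, supply Qs = 4p - 4278.
Setting them equal: 20152 - 7p = 4p - 4278 → 24430 = 11p, so p = 24430/11 ≈ 2220.9091 and Q = 50662/11 ≈ 4605.6364.
Δp = 2220.9091 − 2443 = -222.09.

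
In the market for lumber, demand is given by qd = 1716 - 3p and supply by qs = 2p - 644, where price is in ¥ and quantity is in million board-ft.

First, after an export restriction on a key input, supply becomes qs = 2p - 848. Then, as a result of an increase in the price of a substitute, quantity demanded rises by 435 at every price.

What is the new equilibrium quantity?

Solve the original market: 1716 - 3p = 2p - 644, hence p = 472 and q = 300.
The shock moves the curves to qd = 2151 - 3p and qs = 2p - 848.
New equilibrium: 2151 - 3p = 2p - 848 ⇒ 2999 = 5p ⇒ p = 599.8, q = 351.6.

351.6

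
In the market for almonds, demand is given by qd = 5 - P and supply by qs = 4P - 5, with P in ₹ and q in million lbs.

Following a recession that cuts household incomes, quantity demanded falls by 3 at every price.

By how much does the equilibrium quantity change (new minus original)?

-2.4

Before the shock: 5 - P = 4P - 5 ⇒ 10 = 5P ⇒ P = 2, q = 3.
With the change applied: demand qd = 2 - P, supply qs = 4P - 5.
Setting them equal: 2 - P = 4P - 5 → 7 = 5P, so P = 1.4 and q = 0.6.
Δq = 0.6 − 3 = -2.4.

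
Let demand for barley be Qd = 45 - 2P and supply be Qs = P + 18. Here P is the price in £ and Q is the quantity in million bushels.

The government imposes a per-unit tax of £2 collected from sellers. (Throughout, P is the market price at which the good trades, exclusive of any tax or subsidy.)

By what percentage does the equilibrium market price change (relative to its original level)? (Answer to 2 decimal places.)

Original equilibrium: 45 - 2P = P + 18 gives 27 = 3P, so P = 9 and Q = 27.
Since sellers keep the price net of the tax, the effective supply curve becomes Qs = P + 16.
Clearing the new market: 45 - 2P = P + 16, so P = 29/3 ≈ 9.6667 and Q = 77/3 ≈ 25.6667.
%ΔP = (9.6667 − 9) / 9 × 100 = +7.41%.

+7.41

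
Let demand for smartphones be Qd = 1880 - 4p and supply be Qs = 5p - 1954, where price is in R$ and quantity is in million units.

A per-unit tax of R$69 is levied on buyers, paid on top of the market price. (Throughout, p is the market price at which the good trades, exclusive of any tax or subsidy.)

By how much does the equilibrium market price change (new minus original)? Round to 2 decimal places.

-30.67

Before the shock: 1880 - 4p = 5p - 1954 ⇒ 3834 = 9p ⇒ p = 426, Q = 176.
Since buyers pay the price plus the tax, the effective demand curve becomes Qd = 1604 - 4p.
Clearing the new market: 1604 - 4p = 5p - 1954, so p = 1186/3 ≈ 395.3333 and Q = 68/3 ≈ 22.6667.
Δp = 395.3333 − 426 = -30.67.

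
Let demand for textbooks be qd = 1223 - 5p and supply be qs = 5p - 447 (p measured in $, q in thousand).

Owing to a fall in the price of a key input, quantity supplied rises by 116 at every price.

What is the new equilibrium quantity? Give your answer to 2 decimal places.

446.00

Solve the original market: 1223 - 5p = 5p - 447, hence p = 167 and q = 388.
With the change applied: demand qd = 1223 - 5p, supply qs = 5p - 331.
Equate the new curves: 1223 - 5p = 5p - 331, giving 1554 = 10p, p = 155.4, q = 446.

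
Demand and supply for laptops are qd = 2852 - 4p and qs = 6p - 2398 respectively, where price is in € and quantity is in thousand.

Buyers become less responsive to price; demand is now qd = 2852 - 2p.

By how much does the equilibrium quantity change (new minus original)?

Initially, 2852 - 4p = 6p - 2398, so 5250 = 10p and p = 525, q = 752.
The new curves are qd = 2852 - 2p (demand) and qs = 6p - 2398 (supply).
Equate the new curves: 2852 - 2p = 6p - 2398, giving 5250 = 8p, p = 656.25, q = 1539.5.
Δq = 1539.5 − 752 = +787.5.

+787.5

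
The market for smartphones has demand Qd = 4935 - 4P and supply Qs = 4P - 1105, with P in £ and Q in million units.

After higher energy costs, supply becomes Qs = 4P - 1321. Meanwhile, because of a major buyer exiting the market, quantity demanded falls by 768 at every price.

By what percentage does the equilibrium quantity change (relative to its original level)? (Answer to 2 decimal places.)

-25.69

Before the shock: 4935 - 4P = 4P - 1105 ⇒ 6040 = 8P ⇒ P = 755, Q = 1915.
After the shift, demand is Qd = 4167 - 4P and supply is Qs = 4P - 1321.
New equilibrium: 4167 - 4P = 4P - 1321 ⇒ 5488 = 8P ⇒ P = 686, Q = 1423.
%ΔQ = (1423 − 1915) / 1915 × 100 = -25.69%.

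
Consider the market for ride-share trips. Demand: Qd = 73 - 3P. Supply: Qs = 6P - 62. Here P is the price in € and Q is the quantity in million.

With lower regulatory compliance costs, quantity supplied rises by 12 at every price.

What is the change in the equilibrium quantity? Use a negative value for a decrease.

+4

Original equilibrium: 73 - 3P = 6P - 62 gives 135 = 9P, so P = 15 and Q = 28.
The new curves are Qd = 73 - 3P (demand) and Qs = 6P - 50 (supply).
Clearing the new market: 73 - 3P = 6P - 50, so P = 41/3 ≈ 13.6667 and Q = 32.
ΔQ = 32 − 28 = +4.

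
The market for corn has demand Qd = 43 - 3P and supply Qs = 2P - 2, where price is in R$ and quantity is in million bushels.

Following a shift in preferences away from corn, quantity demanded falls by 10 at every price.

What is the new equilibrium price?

Before the shock: 43 - 3P = 2P - 2 ⇒ 45 = 5P ⇒ P = 9, Q = 16.
With the change applied: demand Qd = 33 - 3P, supply Qs = 2P - 2.
New equilibrium: 33 - 3P = 2P - 2 ⇒ 35 = 5P ⇒ P = 7, Q = 12.

7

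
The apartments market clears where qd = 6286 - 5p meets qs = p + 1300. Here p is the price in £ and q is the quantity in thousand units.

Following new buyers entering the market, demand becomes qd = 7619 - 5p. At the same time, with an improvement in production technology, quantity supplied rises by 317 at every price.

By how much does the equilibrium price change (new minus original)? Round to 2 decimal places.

Original equilibrium: 6286 - 5p = p + 1300 gives 4986 = 6p, so p = 831 and q = 2131.
The shock moves the curves to qd = 7619 - 5p and qs = p + 1617.
Clearing the new market: 7619 - 5p = p + 1617, so p = 3001/3 ≈ 1000.3333 and q = 7852/3 ≈ 2617.3333.
Δp = 1000.3333 − 831 = +169.33.

+169.33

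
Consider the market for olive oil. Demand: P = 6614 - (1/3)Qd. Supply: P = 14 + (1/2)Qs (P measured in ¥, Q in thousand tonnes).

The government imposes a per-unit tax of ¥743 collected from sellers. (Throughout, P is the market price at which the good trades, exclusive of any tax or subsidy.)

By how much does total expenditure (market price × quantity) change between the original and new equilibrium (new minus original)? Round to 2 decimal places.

Solve the original market: 19842 - 3P = 2P - 28, hence P = 3974 and Q = 7920.
Since sellers keep the price net of the tax, the effective supply curve becomes Qs = 2P - 1514.
Setting them equal: 19842 - 3P = 2P - 1514 → 21356 = 5P, so P = 4271.2 and Q = 7028.4.
Expenditure moves from 3974×7920 = 31474080 to 4271.2×7028.4 = 30019702.08; change = -1454377.92.

-1454377.92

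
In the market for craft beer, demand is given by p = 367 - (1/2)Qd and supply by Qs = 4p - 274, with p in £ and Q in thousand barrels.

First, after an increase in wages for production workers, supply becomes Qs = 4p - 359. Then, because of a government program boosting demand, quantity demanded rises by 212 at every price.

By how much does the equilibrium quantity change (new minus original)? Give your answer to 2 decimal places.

+113.00

Initially, 734 - 2p = 4p - 274, so 1008 = 6p and p = 168, Q = 398.
With the change applied: demand Qd = 946 - 2p, supply Qs = 4p - 359.
Setting them equal: 946 - 2p = 4p - 359 → 1305 = 6p, so p = 217.5 and Q = 511.
ΔQ = 511 − 398 = +113.00.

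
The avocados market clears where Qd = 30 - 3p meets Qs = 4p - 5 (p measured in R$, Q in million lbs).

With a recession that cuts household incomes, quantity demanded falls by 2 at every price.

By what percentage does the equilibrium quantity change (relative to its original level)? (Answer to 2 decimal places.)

Original equilibrium: 30 - 3p = 4p - 5 gives 35 = 7p, so p = 5 and Q = 15.
After the shift, demand is Qd = 28 - 3p and supply is Qs = 4p - 5.
Equate the new curves: 28 - 3p = 4p - 5, giving 33 = 7p, p = 33/7 ≈ 4.7143, Q = 97/7 ≈ 13.8571.
%ΔQ = (13.8571 − 15) / 15 × 100 = -7.62%.

-7.62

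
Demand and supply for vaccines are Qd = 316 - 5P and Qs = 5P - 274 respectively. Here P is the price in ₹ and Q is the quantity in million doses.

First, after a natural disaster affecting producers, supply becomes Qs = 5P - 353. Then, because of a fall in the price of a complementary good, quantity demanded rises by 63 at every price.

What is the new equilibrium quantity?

13

Original equilibrium: 316 - 5P = 5P - 274 gives 590 = 10P, so P = 59 and Q = 21.
The shock moves the curves to Qd = 379 - 5P and Qs = 5P - 353.
Clearing the new market: 379 - 5P = 5P - 353, so P = 73.2 and Q = 13.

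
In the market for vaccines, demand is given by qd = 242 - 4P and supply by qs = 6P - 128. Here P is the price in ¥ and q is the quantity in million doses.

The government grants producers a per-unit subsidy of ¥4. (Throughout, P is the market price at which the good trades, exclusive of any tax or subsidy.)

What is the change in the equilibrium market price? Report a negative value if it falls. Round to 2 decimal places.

-2.40

Original equilibrium: 242 - 4P = 6P - 128 gives 370 = 10P, so P = 37 and q = 94.
Since sellers receive the price plus the subsidy, the effective supply curve becomes qs = 6P - 104.
Setting them equal: 242 - 4P = 6P - 104 → 346 = 10P, so P = 34.6 and q = 103.6.
ΔP = 34.6 − 37 = -2.40.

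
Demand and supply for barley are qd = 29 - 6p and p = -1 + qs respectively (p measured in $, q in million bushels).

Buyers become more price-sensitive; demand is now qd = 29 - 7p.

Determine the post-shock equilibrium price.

Before the shock: 29 - 6p = p + 1 ⇒ 28 = 7p ⇒ p = 4, q = 5.
After the shift, demand is qd = 29 - 7p and supply is qs = p + 1.
New equilibrium: 29 - 7p = p + 1 ⇒ 28 = 8p ⇒ p = 3.5, q = 4.5.

3.5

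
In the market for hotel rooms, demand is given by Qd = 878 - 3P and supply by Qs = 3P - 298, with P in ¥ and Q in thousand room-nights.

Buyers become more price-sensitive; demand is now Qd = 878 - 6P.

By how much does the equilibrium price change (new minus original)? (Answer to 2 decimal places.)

Solve the original market: 878 - 3P = 3P - 298, hence P = 196 and Q = 290.
The new curves are Qd = 878 - 6P (demand) and Qs = 3P - 298 (supply).
Equate the new curves: 878 - 6P = 3P - 298, giving 1176 = 9P, P = 392/3 ≈ 130.6667, Q = 94.
ΔP = 130.6667 − 196 = -65.33.

-65.33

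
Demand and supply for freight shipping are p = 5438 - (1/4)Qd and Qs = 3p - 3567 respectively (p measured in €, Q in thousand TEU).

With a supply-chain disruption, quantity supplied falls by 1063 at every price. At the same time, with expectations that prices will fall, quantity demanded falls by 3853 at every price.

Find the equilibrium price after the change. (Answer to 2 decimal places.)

Solve the original market: 21752 - 4p = 3p - 3567, hence p = 3617 and Q = 7284.
After the shift, demand is Qd = 17899 - 4p and supply is Qs = 3p - 4630.
Equate the new curves: 17899 - 4p = 3p - 4630, giving 22529 = 7p, p = 22529/7 ≈ 3218.4286, Q = 35177/7 ≈ 5025.2857.

3218.43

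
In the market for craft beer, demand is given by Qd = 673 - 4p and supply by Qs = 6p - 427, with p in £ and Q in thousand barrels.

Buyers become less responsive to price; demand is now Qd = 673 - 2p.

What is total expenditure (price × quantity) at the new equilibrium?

54725

Before the shock: 673 - 4p = 6p - 427 ⇒ 1100 = 10p ⇒ p = 110, Q = 233.
After the shift, demand is Qd = 673 - 2p and supply is Qs = 6p - 427.
Clearing the new market: 673 - 2p = 6p - 427, so p = 137.5 and Q = 398.
New expenditure = 137.5 × 398 = 54725.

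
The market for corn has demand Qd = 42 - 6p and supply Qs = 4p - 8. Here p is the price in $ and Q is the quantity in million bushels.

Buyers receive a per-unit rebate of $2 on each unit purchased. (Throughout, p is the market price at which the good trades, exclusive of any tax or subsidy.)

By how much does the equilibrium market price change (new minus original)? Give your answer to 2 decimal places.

+1.20

Initially, 42 - 6p = 4p - 8, so 50 = 10p and p = 5, Q = 12.
Since buyers' out-of-pocket price is the market price minus the rebate, the effective demand curve becomes Qd = 54 - 6p.
Clearing the new market: 54 - 6p = 4p - 8, so p = 6.2 and Q = 16.8.
Δp = 6.2 − 5 = +1.20.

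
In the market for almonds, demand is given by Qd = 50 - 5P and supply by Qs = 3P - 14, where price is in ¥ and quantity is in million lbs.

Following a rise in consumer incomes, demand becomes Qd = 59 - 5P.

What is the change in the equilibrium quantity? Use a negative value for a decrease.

+3.375

Before the shock: 50 - 5P = 3P - 14 ⇒ 64 = 8P ⇒ P = 8, Q = 10.
After the shift, demand is Qd = 59 - 5P and supply is Qs = 3P - 14.
New equilibrium: 59 - 5P = 3P - 14 ⇒ 73 = 8P ⇒ P = 9.125, Q = 13.375.
ΔQ = 13.375 − 10 = +3.375.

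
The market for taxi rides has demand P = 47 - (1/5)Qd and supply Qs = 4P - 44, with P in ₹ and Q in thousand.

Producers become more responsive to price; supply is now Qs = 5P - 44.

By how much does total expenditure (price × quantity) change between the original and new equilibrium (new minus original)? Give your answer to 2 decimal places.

Solve the original market: 235 - 5P = 4P - 44, hence P = 31 and Q = 80.
With the change applied: demand Qd = 235 - 5P, supply Qs = 5P - 44.
New equilibrium: 235 - 5P = 5P - 44 ⇒ 279 = 10P ⇒ P = 27.9, Q = 95.5.
Expenditure moves from 31×80 = 2480 to 27.9×95.5 = 2664.45; change = +184.45.

+184.45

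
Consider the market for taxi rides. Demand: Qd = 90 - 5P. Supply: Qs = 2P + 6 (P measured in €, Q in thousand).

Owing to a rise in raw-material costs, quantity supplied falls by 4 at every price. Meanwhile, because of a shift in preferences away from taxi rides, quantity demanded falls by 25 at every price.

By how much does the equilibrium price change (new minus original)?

Solve the original market: 90 - 5P = 2P + 6, hence P = 12 and Q = 30.
After the shift, demand is Qd = 65 - 5P and supply is Qs = 2P + 2.
Equate the new curves: 65 - 5P = 2P + 2, giving 63 = 7P, P = 9, Q = 20.
ΔP = 9 − 12 = -3.

-3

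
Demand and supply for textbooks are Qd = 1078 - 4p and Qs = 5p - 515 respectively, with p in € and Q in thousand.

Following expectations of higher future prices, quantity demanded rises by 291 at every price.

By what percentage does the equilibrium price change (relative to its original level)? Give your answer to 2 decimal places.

Solve the original market: 1078 - 4p = 5p - 515, hence p = 177 and Q = 370.
With the change applied: demand Qd = 1369 - 4p, supply Qs = 5p - 515.
Clearing the new market: 1369 - 4p = 5p - 515, so p = 628/3 ≈ 209.3333 and Q = 1595/3 ≈ 531.6667.
%Δp = (209.3333 − 177) / 177 × 100 = +18.27%.

+18.27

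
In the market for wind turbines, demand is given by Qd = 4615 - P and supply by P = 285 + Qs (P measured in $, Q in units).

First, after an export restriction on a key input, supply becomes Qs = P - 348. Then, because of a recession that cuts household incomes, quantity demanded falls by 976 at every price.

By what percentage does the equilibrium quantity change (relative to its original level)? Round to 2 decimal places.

Original equilibrium: 4615 - P = P - 285 gives 4900 = 2P, so P = 2450 and Q = 2165.
The shock moves the curves to Qd = 3639 - P and Qs = P - 348.
Equate the new curves: 3639 - P = P - 348, giving 3987 = 2P, P = 1993.5, Q = 1645.5.
%ΔQ = (1645.5 − 2165) / 2165 × 100 = -24.00%.

-24.00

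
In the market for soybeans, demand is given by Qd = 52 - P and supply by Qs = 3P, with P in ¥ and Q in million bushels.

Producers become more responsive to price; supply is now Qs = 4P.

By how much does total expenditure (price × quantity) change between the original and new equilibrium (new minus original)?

-74.36

Initially, 52 - P = 3P, so 52 = 4P and P = 13, Q = 39.
The shock moves the curves to Qd = 52 - P and Qs = 4P.
Clearing the new market: 52 - P = 4P, so P = 10.4 and Q = 41.6.
Expenditure moves from 13×39 = 507 to 10.4×41.6 = 432.64; change = -74.36.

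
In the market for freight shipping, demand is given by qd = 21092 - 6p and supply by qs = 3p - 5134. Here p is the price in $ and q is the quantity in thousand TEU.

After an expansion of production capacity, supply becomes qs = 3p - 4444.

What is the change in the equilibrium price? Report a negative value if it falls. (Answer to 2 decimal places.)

Initially, 21092 - 6p = 3p - 5134, so 26226 = 9p and p = 2914, q = 3608.
After the shift, demand is qd = 21092 - 6p and supply is qs = 3p - 4444.
Equate the new curves: 21092 - 6p = 3p - 4444, giving 25536 = 9p, p = 8512/3 ≈ 2837.3333, q = 4068.
Δp = 2837.3333 − 2914 = -76.67.

-76.67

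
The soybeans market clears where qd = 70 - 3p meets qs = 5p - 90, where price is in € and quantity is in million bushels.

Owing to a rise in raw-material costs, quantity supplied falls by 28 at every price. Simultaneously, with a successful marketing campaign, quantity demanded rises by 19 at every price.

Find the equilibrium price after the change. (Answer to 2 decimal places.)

Initially, 70 - 3p = 5p - 90, so 160 = 8p and p = 20, q = 10.
After the shift, demand is qd = 89 - 3p and supply is qs = 5p - 118.
Clearing the new market: 89 - 3p = 5p - 118, so p = 25.875 and q = 11.375.

25.88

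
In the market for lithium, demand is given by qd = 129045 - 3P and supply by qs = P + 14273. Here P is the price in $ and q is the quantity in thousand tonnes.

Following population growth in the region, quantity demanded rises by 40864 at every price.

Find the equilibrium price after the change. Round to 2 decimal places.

Initially, 129045 - 3P = P + 14273, so 114772 = 4P and P = 28693, q = 42966.
After the shift, demand is qd = 169909 - 3P and supply is qs = P + 14273.
Setting them equal: 169909 - 3P = P + 14273 → 155636 = 4P, so P = 38909 and q = 53182.

38909.00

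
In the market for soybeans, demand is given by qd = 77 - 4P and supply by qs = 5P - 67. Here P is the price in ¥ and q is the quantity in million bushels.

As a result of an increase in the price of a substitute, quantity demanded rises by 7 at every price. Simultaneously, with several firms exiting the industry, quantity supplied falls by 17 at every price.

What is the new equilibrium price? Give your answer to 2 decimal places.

Before the shock: 77 - 4P = 5P - 67 ⇒ 144 = 9P ⇒ P = 16, q = 13.
With the change applied: demand qd = 84 - 4P, supply qs = 5P - 84.
Equate the new curves: 84 - 4P = 5P - 84, giving 168 = 9P, P = 56/3 ≈ 18.6667, q = 28/3 ≈ 9.3333.

18.67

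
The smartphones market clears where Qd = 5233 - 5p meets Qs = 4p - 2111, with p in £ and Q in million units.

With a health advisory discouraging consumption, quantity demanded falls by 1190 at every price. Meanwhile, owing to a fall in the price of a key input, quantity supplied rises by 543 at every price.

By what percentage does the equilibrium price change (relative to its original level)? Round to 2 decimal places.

Original equilibrium: 5233 - 5p = 4p - 2111 gives 7344 = 9p, so p = 816 and Q = 1153.
After the shift, demand is Qd = 4043 - 5p and supply is Qs = 4p - 1568.
Equate the new curves: 4043 - 5p = 4p - 1568, giving 5611 = 9p, p = 5611/9 ≈ 623.4444, Q = 8332/9 ≈ 925.7778.
%Δp = (623.4444 − 816) / 816 × 100 = -23.60%.

-23.60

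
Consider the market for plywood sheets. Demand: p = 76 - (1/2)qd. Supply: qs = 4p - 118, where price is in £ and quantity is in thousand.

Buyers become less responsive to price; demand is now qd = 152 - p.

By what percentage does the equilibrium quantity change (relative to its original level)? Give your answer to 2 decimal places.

Solve the original market: 152 - 2p = 4p - 118, hence p = 45 and q = 62.
After the shift, demand is qd = 152 - p and supply is qs = 4p - 118.
Setting them equal: 152 - p = 4p - 118 → 270 = 5p, so p = 54 and q = 98.
%Δq = (98 − 62) / 62 × 100 = +58.06%.

+58.06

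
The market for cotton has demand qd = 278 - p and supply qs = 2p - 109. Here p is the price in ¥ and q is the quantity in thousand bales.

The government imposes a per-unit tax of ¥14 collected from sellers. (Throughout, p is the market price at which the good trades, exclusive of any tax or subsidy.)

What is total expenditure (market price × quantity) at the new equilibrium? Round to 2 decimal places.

Solve the original market: 278 - p = 2p - 109, hence p = 129 and q = 149.
Since sellers keep the price net of the tax, the effective supply curve becomes qs = 2p - 137.
Setting them equal: 278 - p = 2p - 137 → 415 = 3p, so p = 415/3 ≈ 138.3333 and q = 419/3 ≈ 139.6667.
New expenditure = 138.3333 × 139.6667 = 19320.56.

19320.56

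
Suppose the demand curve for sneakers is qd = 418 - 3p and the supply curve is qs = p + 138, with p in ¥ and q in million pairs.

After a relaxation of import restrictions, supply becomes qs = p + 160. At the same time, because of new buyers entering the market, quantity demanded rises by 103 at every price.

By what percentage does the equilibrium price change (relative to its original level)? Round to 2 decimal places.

+28.93

Solve the original market: 418 - 3p = p + 138, hence p = 70 and q = 208.
With the change applied: demand qd = 521 - 3p, supply qs = p + 160.
Clearing the new market: 521 - 3p = p + 160, so p = 90.25 and q = 250.25.
%Δp = (90.25 − 70) / 70 × 100 = +28.93%.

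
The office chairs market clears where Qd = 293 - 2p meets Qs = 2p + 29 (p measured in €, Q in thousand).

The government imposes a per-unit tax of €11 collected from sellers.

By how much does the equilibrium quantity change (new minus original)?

-11

Original equilibrium: 293 - 2p = 2p + 29 gives 264 = 4p, so p = 66 and Q = 161.
Since sellers keep the price net of the tax, the effective supply curve becomes Qs = 2p + 7.
Clearing the new market: 293 - 2p = 2p + 7, so p = 71.5 and Q = 150.
ΔQ = 150 − 161 = -11.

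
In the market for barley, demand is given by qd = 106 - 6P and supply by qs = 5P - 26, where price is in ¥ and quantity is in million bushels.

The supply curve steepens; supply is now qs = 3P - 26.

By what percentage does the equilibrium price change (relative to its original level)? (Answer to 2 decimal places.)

Solve the original market: 106 - 6P = 5P - 26, hence P = 12 and q = 34.
With the change applied: demand qd = 106 - 6P, supply qs = 3P - 26.
New equilibrium: 106 - 6P = 3P - 26 ⇒ 132 = 9P ⇒ P = 44/3 ≈ 14.6667, q = 18.
%ΔP = (14.6667 − 12) / 12 × 100 = +22.22%.

+22.22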